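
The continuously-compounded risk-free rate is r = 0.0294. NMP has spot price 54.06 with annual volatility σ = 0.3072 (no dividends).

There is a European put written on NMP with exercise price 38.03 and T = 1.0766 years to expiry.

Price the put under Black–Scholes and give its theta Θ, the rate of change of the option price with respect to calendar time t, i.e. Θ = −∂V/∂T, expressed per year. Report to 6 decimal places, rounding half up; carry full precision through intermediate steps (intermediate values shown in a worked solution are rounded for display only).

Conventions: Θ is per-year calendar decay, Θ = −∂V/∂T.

σ√T = 0.3072·√1.0766 = 0.318749
d₁ = (ln(S/K) + (r+σ²/2)T) / (σ√T) = (ln(54.06/38.03) + (0.0294+0.3072²/2)·1.0766) / 0.318749 = (0.351719 + 0.082452) / 0.318749 = 1.362113
d₂ = d₁ − σ√T = 1.362113 − 0.318749 = 1.043364
e^{−rT} = 0.968844
N(−d₁) = 0.086581,  N(−d₂) = 0.148390
Put price V = K·e^{−rT}·N(−d₂) − S·N(−d₁) = 5.467443 − 4.680578 = 0.786865
φ(d₁) = (1/√(2π))·e^{−d₁²/2} = 0.157770
Θ = −S·φ(d₁)·σ/(2√T) + r·K·e^{−rT}·N(−d₂) = −1.262600 + 0.160743 = -1.101857

price = 0.786865
Θ = -1.101857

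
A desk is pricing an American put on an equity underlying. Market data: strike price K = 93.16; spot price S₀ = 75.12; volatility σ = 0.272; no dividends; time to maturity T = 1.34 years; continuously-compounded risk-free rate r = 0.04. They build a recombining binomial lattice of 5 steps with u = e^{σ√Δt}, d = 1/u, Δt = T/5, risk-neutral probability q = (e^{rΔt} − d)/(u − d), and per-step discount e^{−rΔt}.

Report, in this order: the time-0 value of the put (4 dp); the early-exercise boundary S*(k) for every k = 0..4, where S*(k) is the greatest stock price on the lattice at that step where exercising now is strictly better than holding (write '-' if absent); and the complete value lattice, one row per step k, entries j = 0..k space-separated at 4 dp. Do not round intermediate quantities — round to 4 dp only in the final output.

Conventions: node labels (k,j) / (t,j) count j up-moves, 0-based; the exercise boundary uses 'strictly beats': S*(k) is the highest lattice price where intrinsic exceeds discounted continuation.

Δt=0.26800  u=1.15121  d=0.86865  q=0.50300  discount=0.98934
step 5 (expiry): payoffs max(K−S,0) = 56.0075 43.9226 27.9067 6.6813 0.0000 0.0000
step 4: (k=4,j=0): S=42.7703, K−S=50.3897, hold=49.3964 ⇒ V=50.3897 exercise | (k=4,j=1): S=56.6825, K−S=36.4775, hold=35.4842 ⇒ V=36.4775 exercise | (k=4,j=2): S=75.1200, K−S=18.0400, hold=17.0467 ⇒ V=18.0400 exercise | (k=4,j=3): S=99.5548, K−S=0.0000, hold=3.2852 ⇒ V=3.2852 continue | (k=4,j=4): S=131.9378, K−S=0.0000, hold=0.0000 ⇒ V=0.0000 continue  boundary S*=75.1200
step 3: (k=3,j=0): S=49.2374, K−S=43.9226, hold=42.9292 ⇒ V=43.9226 exercise | (k=3,j=1): S=65.2533, K−S=27.9067, hold=26.9134 ⇒ V=27.9067 exercise | (k=3,j=2): S=86.4787, K−S=6.6813, hold=10.5051 ⇒ V=10.5051 continue | (k=3,j=3): S=114.6082, K−S=0.0000, hold=1.6153 ⇒ V=1.6153 continue  boundary S*=65.2533
step 2: (k=2,j=0): S=56.6825, K−S=36.4775, hold=35.4842 ⇒ V=36.4775 exercise | (k=2,j=1): S=75.1200, K−S=18.0400, hold=18.9495 ⇒ V=18.9495 continue | (k=2,j=2): S=99.5548, K−S=0.0000, hold=5.9692 ⇒ V=5.9692 continue  boundary S*=56.6825
step 1: (k=1,j=0): S=65.2533, K−S=27.9067, hold=27.3660 ⇒ V=27.9067 exercise | (k=1,j=1): S=86.4787, K−S=6.6813, hold=12.2880 ⇒ V=12.2880 continue  boundary S*=65.2533
step 0: (k=0,j=0): S=75.1200, K−S=18.0400, hold=19.8367 ⇒ V=19.8367 continue  boundary S*=-

price = 19.8367
boundary = - 65.2533 56.6825 65.2533 75.1200
tree:
19.8367
27.9067 12.2880
36.4775 18.9495 5.9692
43.9226 27.9067 10.5051 1.6153
50.3897 36.4775 18.0400 3.2852 0.0000
56.0075 43.9226 27.9067 6.6813 0.0000 0.0000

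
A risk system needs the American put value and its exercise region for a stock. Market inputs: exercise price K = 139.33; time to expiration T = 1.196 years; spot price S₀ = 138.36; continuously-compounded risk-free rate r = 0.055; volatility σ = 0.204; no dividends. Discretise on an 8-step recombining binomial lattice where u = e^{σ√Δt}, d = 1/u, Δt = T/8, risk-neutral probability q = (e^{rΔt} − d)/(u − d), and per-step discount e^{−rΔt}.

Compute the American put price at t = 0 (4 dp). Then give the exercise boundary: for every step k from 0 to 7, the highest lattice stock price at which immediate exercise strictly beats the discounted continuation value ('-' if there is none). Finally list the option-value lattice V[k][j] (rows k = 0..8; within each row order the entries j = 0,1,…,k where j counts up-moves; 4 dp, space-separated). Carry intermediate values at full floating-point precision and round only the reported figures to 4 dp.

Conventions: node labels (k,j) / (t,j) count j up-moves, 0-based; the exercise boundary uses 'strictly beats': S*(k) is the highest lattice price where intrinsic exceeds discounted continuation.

price = 9.3362
boundary = - - - 109.2051 118.1677 109.2051 118.1677 127.8659
tree:
9.3362
14.3131 5.1128
21.1920 8.4975 2.2214
30.1249 13.6803 4.0804 0.6242
38.4077 21.1623 7.3257 1.2954 0.0448
46.0623 30.1249 12.7436 2.6841 0.0966 0.0000
53.1363 38.4077 21.1623 5.5523 0.2085 0.0000 0.0000
59.6738 46.0623 30.1249 11.4641 0.4497 0.0000 0.0000 0.0000
65.7155 53.1363 38.4077 21.1623 0.9700 0.0000 0.0000 0.0000 0.0000

params: Δt=0.14950 u=1.08207 d=0.92415 q=0.53257 e^(-rΔt)=0.99181
t_8 payoffs: 65.7155 53.1363 38.4077 21.1623 0.9700 0.0000 0.0000 0.0000 0.0000
t_7: node(7,0) S=79.6562 payoff=59.6738 vs cont=58.5329 → 59.6738 [stop]  node(7,1) S=93.2677 payoff=46.0623 vs cont=44.9214 → 46.0623 [stop]  node(7,2) S=109.2051 payoff=30.1249 vs cont=28.9840 → 30.1249 [stop]  node(7,3) S=127.8659 payoff=11.4641 vs cont=10.3232 → 11.4641 [stop]  node(7,4) S=149.7154 payoff=0.0000 vs cont=0.4497 → 0.4497 [wait]  node(7,5) S=175.2985 payoff=0.0000 vs cont=0.0000 → 0.0000 [wait]  node(7,6) S=205.2532 payoff=0.0000 vs cont=0.0000 → 0.0000 [wait]  node(7,7) S=240.3265 payoff=0.0000 vs cont=0.0000 → 0.0000 [wait]  ⇒ S*(7)=127.8659
t_6: node(6,0) S=86.1937 payoff=53.1363 vs cont=51.9954 → 53.1363 [stop]  node(6,1) S=100.9223 payoff=38.4077 vs cont=37.2668 → 38.4077 [stop]  node(6,2) S=118.1677 payoff=21.1623 vs cont=20.0214 → 21.1623 [stop]  node(6,3) S=138.3600 payoff=0.9700 vs cont=5.5523 → 5.5523 [wait]  node(6,4) S=162.0027 payoff=0.0000 vs cont=0.2085 → 0.2085 [wait]  node(6,5) S=189.6855 payoff=0.0000 vs cont=0.0000 → 0.0000 [wait]  node(6,6) S=222.0986 payoff=0.0000 vs cont=0.0000 → 0.0000 [wait]  ⇒ S*(6)=118.1677
t_5: node(5,0) S=93.2677 payoff=46.0623 vs cont=44.9214 → 46.0623 [stop]  node(5,1) S=109.2051 payoff=30.1249 vs cont=28.9840 → 30.1249 [stop]  node(5,2) S=127.8659 payoff=11.4641 vs cont=12.7436 → 12.7436 [wait]  node(5,3) S=149.7154 payoff=0.0000 vs cont=2.6841 → 2.6841 [wait]  node(5,4) S=175.2985 payoff=0.0000 vs cont=0.0966 → 0.0966 [wait]  node(5,5) S=205.2532 payoff=0.0000 vs cont=0.0000 → 0.0000 [wait]  ⇒ S*(5)=109.2051
t_4: node(4,0) S=100.9223 payoff=38.4077 vs cont=37.2668 → 38.4077 [stop]  node(4,1) S=118.1677 payoff=21.1623 vs cont=20.6972 → 21.1623 [stop]  node(4,2) S=138.3600 payoff=0.9700 vs cont=7.3257 → 7.3257 [wait]  node(4,3) S=162.0027 payoff=0.0000 vs cont=1.2954 → 1.2954 [wait]  node(4,4) S=189.6855 payoff=0.0000 vs cont=0.0448 → 0.0448 [wait]  ⇒ S*(4)=118.1677
t_3: node(3,0) S=109.2051 payoff=30.1249 vs cont=28.9840 → 30.1249 [stop]  node(3,1) S=127.8659 payoff=11.4641 vs cont=13.6803 → 13.6803 [wait]  node(3,2) S=149.7154 payoff=0.0000 vs cont=4.0804 → 4.0804 [wait]  node(3,3) S=175.2985 payoff=0.0000 vs cont=0.6242 → 0.6242 [wait]  ⇒ S*(3)=109.2051
t_2: node(2,0) S=118.1677 payoff=21.1623 vs cont=21.1920 → 21.1920 [wait]  node(2,1) S=138.3600 payoff=0.9700 vs cont=8.4975 → 8.4975 [wait]  node(2,2) S=162.0027 payoff=0.0000 vs cont=2.2214 → 2.2214 [wait]  ⇒ S*(2)=-
t_1: node(1,0) S=127.8659 payoff=11.4641 vs cont=14.3131 → 14.3131 [wait]  node(1,1) S=149.7154 payoff=0.0000 vs cont=5.1128 → 5.1128 [wait]  ⇒ S*(1)=-
t_0: node(0,0) S=138.3600 payoff=0.9700 vs cont=9.3362 → 9.3362 [wait]  ⇒ S*(0)=-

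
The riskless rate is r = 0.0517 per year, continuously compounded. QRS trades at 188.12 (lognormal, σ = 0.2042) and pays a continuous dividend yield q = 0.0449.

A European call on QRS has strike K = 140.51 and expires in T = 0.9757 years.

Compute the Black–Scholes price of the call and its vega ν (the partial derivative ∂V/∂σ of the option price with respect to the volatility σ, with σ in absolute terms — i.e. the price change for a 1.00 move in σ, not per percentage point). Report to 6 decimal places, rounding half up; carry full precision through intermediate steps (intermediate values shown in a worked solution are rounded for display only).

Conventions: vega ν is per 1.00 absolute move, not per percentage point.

σ√T = 0.2042·√0.9757 = 0.201704
d₁ = (ln(S/K) + (r−q+σ²/2)T) / (σ√T) = (ln(188.12/140.51) + (0.0517−0.0449+0.2042²/2)·0.9757) / 0.201704 = (0.291801 + 0.026977) / 0.201704 = 1.580429
d₂ = d₁ − σ√T = 1.580429 − 0.201704 = 1.378725
e^{−rT} = 0.950807
e^{−qT} = 0.957137
N(d₁) = 0.942996,  N(d₂) = 0.916010
Call price V = S·e^{−qT}·N(d₁) − K·e^{−rT}·N(d₂) = 169.792570 − 122.377096 = 47.415474
φ(d₁) = (1/√(2π))·e^{−d₁²/2} = 0.114427
ν = S·e^{−qT}·φ(d₁)·√T = 20.351507

price = 47.415474
ν = 20.351507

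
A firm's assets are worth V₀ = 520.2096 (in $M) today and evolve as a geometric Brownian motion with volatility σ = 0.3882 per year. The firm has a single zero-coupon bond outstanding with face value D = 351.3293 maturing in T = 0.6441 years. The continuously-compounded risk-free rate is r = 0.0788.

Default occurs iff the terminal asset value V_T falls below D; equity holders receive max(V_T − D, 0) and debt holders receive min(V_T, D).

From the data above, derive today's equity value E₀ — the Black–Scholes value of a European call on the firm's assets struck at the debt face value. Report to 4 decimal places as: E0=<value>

E0=190.7561

Work the structural quantities from V₀ = 520.2096 against face 351.3293:
d₁ = [ln(V₀/D) + (r + σ²/2)T] / (σ√T)
   = [ln(520.2096/351.3293) + (0.0788 + 0.5·0.3882²)·0.6441] / (0.3882·√0.6441)
   = [0.392508 + 0.099288] / 0.311553 = 1.578529
d₂ = d₁ − σ√T = 1.578529 − 0.311553 = 1.266975
N(d₁) = 0.942778,  N(d₂) = 0.897418,  e^(−rT) = 0.950511
E₀ = V₀·N(d₁) − D·e^(−rT)·N(d₂)
   = 520.2096·0.942778 − 351.3293·0.950511·0.897418 = 190.756093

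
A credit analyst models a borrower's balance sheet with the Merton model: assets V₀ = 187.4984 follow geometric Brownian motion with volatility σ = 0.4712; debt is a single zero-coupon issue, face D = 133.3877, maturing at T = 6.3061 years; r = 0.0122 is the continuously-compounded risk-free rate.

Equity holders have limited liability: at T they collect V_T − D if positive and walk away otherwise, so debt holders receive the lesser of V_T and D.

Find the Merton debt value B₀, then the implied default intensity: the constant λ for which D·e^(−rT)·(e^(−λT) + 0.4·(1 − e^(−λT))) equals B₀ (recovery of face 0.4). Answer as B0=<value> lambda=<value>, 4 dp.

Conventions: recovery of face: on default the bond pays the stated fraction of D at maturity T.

B0=82.4362 lambda=0.1281

With assets at 187.4984 and a single debt payment of 133.3877 at 6.3061 years:
d₁ = [ln(V₀/D) + (r + σ²/2)T] / (σ√T)
   = [ln(187.4984/133.3877) + (0.0122 + 0.5·0.4712²)·6.3061] / (0.4712·√6.3061)
   = [0.340510 + 0.777004] / 1.183275 = 0.944425
d₂ = d₁ − σ√T = 0.944425 − 1.183275 = -0.238850
N(d₁) = 0.827524,  N(d₂) = 0.405611,  e^(−rT) = 0.925951
E₀ = V₀·N(d₁) − D·e^(−rT)·N(d₂)
   = 187.4984·0.827524 − 133.3877·0.925951·0.405611 = 105.062203
B₀ = V₀ − E₀ = 187.4984 − 105.062203 = 82.436197
e^(−λT) = (B₀·e^(rT)/D − 0.4)/(1 − 0.4) = (82.4362·1.079971/133.3877 − 0.4)/0.6 = 0.44573882
λ = −ln(0.44573882)/6.3061 = 0.128133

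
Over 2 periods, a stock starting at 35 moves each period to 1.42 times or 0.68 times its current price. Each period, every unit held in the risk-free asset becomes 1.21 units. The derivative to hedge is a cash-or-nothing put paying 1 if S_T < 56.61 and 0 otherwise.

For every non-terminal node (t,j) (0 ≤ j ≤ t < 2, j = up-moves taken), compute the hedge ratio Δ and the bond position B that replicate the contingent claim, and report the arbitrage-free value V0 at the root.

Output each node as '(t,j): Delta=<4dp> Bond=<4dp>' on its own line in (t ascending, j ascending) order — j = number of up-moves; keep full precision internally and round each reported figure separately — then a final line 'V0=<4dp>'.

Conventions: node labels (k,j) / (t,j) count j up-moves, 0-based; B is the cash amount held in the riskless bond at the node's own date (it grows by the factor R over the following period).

Under the risk-neutral measure, an up-move has probability p* = (R−d)/(u−d) = 0.7162 and values discount at R = 1.21.
Terminal payoffs: V(2,0)=1.0000, V(2,1)=1.0000, V(2,2)=0.0000
  t=1,j=0: stock 23.8000 → up 33.7960 (V=1.0000), down 16.1840 (V=1.0000). Price 0.8264; hedge Δ=0.0000, bond B=0.8264.
  t=1,j=1: stock 49.7000 → up 70.5740 (V=0.0000), down 33.7960 (V=1.0000). Price 0.2345; hedge Δ=-0.0272, bond B=1.5859.
  t=0,j=0: stock 35.0000 → up 49.7000 (V=0.2345), down 23.8000 (V=0.8264). Price 0.3327; hedge Δ=-0.0229, bond B=1.1325.
Check: Δ(0,0)·S0 + B(0,0) = 0.3327 = V0.

(0,0): Delta=-0.0229 Bond=1.1325
(1,0): Delta=0.0000 Bond=0.8264
(1,1): Delta=-0.0272 Bond=1.5859
V0=0.3327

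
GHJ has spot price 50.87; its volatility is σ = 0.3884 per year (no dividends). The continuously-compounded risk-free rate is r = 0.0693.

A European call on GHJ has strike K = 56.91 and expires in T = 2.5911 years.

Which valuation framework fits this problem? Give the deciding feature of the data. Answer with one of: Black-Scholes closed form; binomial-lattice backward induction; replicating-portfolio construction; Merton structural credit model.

Key observation: the instrument is a plain European call (strike 56.91) on a lognormal asset; the exact continuous-time formula applies directly.

framework: Black-Scholes closed form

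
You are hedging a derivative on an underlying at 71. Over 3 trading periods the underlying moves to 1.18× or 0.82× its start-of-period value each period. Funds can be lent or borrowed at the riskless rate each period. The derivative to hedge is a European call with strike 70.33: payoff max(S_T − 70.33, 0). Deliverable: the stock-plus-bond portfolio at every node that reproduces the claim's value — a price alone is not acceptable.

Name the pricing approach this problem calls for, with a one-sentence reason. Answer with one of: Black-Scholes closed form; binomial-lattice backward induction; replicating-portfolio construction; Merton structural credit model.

framework: replicating-portfolio construction

Key observation: the task asks for the hedge itself — share and bond holdings at every node of the 3-period tree on spot 71 with factors 1.18/0.82 — which is exactly what the replicating-portfolio construction produces.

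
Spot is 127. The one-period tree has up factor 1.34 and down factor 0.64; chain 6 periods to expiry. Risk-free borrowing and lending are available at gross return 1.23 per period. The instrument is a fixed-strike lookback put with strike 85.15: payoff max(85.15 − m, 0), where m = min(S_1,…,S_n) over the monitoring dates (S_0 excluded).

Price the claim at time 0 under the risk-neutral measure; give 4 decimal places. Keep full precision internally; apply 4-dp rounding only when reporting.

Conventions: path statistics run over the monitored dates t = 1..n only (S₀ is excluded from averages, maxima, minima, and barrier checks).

Under the martingale measure an up-move has probability p* = 0.8429; value the claim as the probability-weighted average of per-path payoffs, discounted 6 periods at R = 1.23.
Enumerate all 2^6 = 64 price paths (U = up ×1.34, D = down ×0.64); each path with k up-moves has probability p*^k·(1−p*)^(6−k).
DDDDDD: m=8.7274, payoff=76.4226, prob=0.000015
UDDDDD: m=18.2729, payoff=66.8771, prob=0.000081
DUDDDD: m=18.2729, payoff=66.8771, prob=0.000081
UUDDDD: m=38.2590, payoff=46.8910, prob=0.000433
DDUDDD: m=18.2729, payoff=66.8771, prob=0.000081
UDUDDD: m=38.2590, payoff=46.8910, prob=0.000433
DUUDDD: m=38.2590, payoff=46.8910, prob=0.000433
UUUDDD: m=80.1047, payoff=5.0453, prob=0.002324
DDDUDD: m=18.2729, payoff=66.8771, prob=0.000081
UDDUDD: m=38.2590, payoff=46.8910, prob=0.000433
DUDUDD: m=38.2590, payoff=46.8910, prob=0.000433
UUDUDD: m=80.1047, payoff=5.0453, prob=0.002324
DDUUDD: m=38.2590, payoff=46.8910, prob=0.000433
UDUUDD: m=80.1047, payoff=5.0453, prob=0.002324
DUUUDD: m=80.1047, payoff=5.0453, prob=0.002324
UUUUDD: m=167.7192, payoff=0.0000, prob=0.012463
DDDDUD: m=18.2729, payoff=66.8771, prob=0.000081
UDDDUD: m=38.2590, payoff=46.8910, prob=0.000433
DUDDUD: m=38.2590, payoff=46.8910, prob=0.000433
UUDDUD: m=80.1047, payoff=5.0453, prob=0.002324
DDUDUD: m=38.2590, payoff=46.8910, prob=0.000433
UDUDUD: m=80.1047, payoff=5.0453, prob=0.002324
DUUDUD: m=80.1047, payoff=5.0453, prob=0.002324
UUUDUD: m=167.7192, payoff=0.0000, prob=0.012463
DDDUUD: m=33.2923, payoff=51.8577, prob=0.000433
UDDUUD: m=69.7057, payoff=15.4443, prob=0.002324
DUDUUD: m=69.7057, payoff=15.4443, prob=0.002324
UUDUUD: m=145.9464, payoff=0.0000, prob=0.012463
DDUUUD: m=52.0192, payoff=33.1308, prob=0.002324
UDUUUD: m=108.9152, payoff=0.0000, prob=0.012463
DUUUUD: m=81.2800, payoff=3.8700, prob=0.012463
UUUUUD: m=170.1800, payoff=0.0000, prob=0.066844
DDDDDU: m=13.6365, payoff=71.5135, prob=0.000081
UDDDDU: m=28.5515, payoff=56.5985, prob=0.000433
DUDDDU: m=28.5515, payoff=56.5985, prob=0.000433
UUDDDU: m=59.7796, payoff=25.3704, prob=0.002324
DDUDDU: m=28.5515, payoff=56.5985, prob=0.000433
UDUDDU: m=59.7796, payoff=25.3704, prob=0.002324
DUUDDU: m=59.7796, payoff=25.3704, prob=0.002324
UUUDDU: m=125.1636, payoff=0.0000, prob=0.012463
DDDUDU: m=28.5515, payoff=56.5985, prob=0.000433
UDDUDU: m=59.7796, payoff=25.3704, prob=0.002324
DUDUDU: m=59.7796, payoff=25.3704, prob=0.002324
UUDUDU: m=125.1636, payoff=0.0000, prob=0.012463
DDUUDU: m=52.0192, payoff=33.1308, prob=0.002324
UDUUDU: m=108.9152, payoff=0.0000, prob=0.012463
DUUUDU: m=81.2800, payoff=3.8700, prob=0.012463
UUUUDU: m=170.1800, payoff=0.0000, prob=0.066844
DDDDUU: m=21.3071, payoff=63.8429, prob=0.000433
UDDDUU: m=44.6117, payoff=40.5383, prob=0.002324
DUDDUU: m=44.6117, payoff=40.5383, prob=0.002324
UUDDUU: m=93.4057, payoff=0.0000, prob=0.012463
DDUDUU: m=44.6117, payoff=40.5383, prob=0.002324
UDUDUU: m=93.4057, payoff=0.0000, prob=0.012463
DUUDUU: m=81.2800, payoff=3.8700, prob=0.012463
UUUDUU: m=170.1800, payoff=0.0000, prob=0.066844
DDDUUU: m=33.2923, payoff=51.8577, prob=0.002324
UDDUUU: m=69.7057, payoff=15.4443, prob=0.012463
DUDUUU: m=69.7057, payoff=15.4443, prob=0.012463
UUDUUU: m=145.9464, payoff=0.0000, prob=0.066844
DDUUUU: m=52.0192, payoff=33.1308, prob=0.012463
UDUUUU: m=108.9152, payoff=0.0000, prob=0.066844
DUUUUU: m=81.2800, payoff=3.8700, prob=0.066844
UUUUUU: m=170.1800, payoff=0.0000, prob=0.358529
Price = Σ prob·payoff / R^6 = 2.571763 / 3.462826 = 0.7427

price = 0.7427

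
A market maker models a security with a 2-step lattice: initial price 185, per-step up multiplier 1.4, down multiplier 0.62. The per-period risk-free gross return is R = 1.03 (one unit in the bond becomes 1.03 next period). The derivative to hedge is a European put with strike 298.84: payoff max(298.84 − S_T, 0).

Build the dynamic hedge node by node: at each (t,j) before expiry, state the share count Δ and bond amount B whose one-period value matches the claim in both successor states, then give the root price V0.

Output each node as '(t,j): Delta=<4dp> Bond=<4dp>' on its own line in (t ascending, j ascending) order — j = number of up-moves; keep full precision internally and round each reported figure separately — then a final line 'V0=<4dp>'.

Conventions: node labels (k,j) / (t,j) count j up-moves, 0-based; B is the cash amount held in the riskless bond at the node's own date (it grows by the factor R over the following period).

(0,0): Delta=-0.7745 Bond=256.5746
(1,0): Delta=-1.0000 Bond=290.1359
(1,1): Delta=-0.6844 Bond=240.9310
V0=113.2909

Risk-neutral probability p* = (R−d)/(u−d) = (1.03−0.62)/(1.4−0.62) = 0.5256.
At maturity the claim pays: V(2,0)=227.7260, V(2,1)=138.2600, V(2,2)=0.0000
Node (1,0) S=114.7000: V=(p*·138.2600+(1−p*)·227.7260)/1.03=175.4359; Δ=(138.2600−227.7260)/(160.5800−71.1140)=-1.0000; B=V−Δ·S=290.1359
Node (1,1) S=259.0000: V=(p*·0.0000+(1−p*)·138.2600)/1.03=63.6746; Δ=(0.0000−138.2600)/(362.6000−160.5800)=-0.6844; B=V−Δ·S=240.9310
Node (0,0) S=185.0000: V=(p*·63.6746+(1−p*)·175.4359)/1.03=113.2909; Δ=(63.6746−175.4359)/(259.0000−114.7000)=-0.7745; B=V−Δ·S=256.5746
Check: Δ(0,0)·S0 + B(0,0) = 113.2909 = V0.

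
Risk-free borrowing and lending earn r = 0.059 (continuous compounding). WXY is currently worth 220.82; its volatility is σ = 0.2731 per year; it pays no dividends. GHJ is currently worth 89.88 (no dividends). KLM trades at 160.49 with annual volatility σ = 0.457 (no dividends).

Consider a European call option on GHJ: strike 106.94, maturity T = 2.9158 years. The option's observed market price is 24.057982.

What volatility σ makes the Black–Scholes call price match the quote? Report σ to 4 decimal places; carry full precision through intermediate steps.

At σ = 0.4016 the Black–Scholes value reproduces the quote:
σ√T = 0.4016·√2.9158 = 0.685761
d₁ = (ln(S/K) + (r+σ²/2)T) / (σ√T) = (ln(89.88/106.94) + (0.059+0.4016²/2)·2.9158) / 0.685761 = (-0.173792 + 0.407166) / 0.685761 = 0.340313
d₂ = d₁ − σ√T = 0.340313 − 0.685761 = -0.345447
e^{−rT} = 0.841952
N(d₁) = 0.633190,  N(d₂) = 0.364879
V = S·N(d₁) − K·e^{−rT}·N(d₂) = 56.911094 − 32.853112 = 24.057982 (the observed quote) — the price is monotone increasing in volatility, hence this σ is the only solution

sigma = 0.4016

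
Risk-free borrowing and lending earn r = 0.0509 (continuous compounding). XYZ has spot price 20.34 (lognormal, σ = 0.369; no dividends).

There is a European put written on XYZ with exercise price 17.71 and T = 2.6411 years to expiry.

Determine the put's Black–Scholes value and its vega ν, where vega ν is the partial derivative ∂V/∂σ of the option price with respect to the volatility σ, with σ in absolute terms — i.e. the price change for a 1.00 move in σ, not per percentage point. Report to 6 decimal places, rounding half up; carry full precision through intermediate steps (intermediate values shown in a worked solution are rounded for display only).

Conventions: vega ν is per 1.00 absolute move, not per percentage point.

σ√T = 0.369·√2.6411 = 0.599679
d₁ = (ln(S/K) + (r+σ²/2)T) / (σ√T) = (ln(20.34/17.71) + (0.0509+0.369²/2)·2.6411) / 0.599679 = (0.138460 + 0.314239) / 0.599679 = 0.754903
d₂ = d₁ − σ√T = 0.754903 − 0.599679 = 0.155224
e^{−rT} = 0.874212
N(−d₁) = 0.225154,  N(−d₂) = 0.438322
Put price V = K·e^{−rT}·N(−d₂) − S·N(−d₁) = 6.786239 − 4.579625 = 2.206614
φ(d₁) = (1/√(2π))·e^{−d₁²/2} = 0.300029
ν = S·φ(d₁)·√T = 9.917585

price = 2.206614
ν = 9.917585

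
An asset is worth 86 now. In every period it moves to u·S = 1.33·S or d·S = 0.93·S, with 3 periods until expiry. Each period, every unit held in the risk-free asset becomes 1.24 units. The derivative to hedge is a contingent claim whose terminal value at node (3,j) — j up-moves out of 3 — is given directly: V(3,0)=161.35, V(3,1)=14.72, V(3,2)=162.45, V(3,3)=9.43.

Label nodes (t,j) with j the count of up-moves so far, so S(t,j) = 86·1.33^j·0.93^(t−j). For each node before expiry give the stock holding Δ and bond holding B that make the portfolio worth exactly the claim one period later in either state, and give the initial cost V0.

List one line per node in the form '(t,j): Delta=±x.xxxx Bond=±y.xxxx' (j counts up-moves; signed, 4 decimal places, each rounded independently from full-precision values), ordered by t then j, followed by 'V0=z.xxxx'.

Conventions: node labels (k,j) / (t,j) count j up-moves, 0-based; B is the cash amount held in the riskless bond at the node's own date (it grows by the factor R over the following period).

Risk-neutral probability p* = (R−d)/(u−d) = (1.24−0.93)/(1.33−0.93) = 0.7750.
Expiry values: V(3,0)=161.3500, V(3,1)=14.7200, V(3,2)=162.4500, V(3,3)=9.4300
Node (2,0) S=74.3814: V=(p*·14.7200+(1−p*)·161.3500)/1.24=38.4772; Δ=(14.7200−161.3500)/(98.9273−69.1747)=-4.9283; B=V−Δ·S=405.0522
Node (2,1) S=106.3734: V=(p*·162.4500+(1−p*)·14.7200)/1.24=104.2022; Δ=(162.4500−14.7200)/(141.4766−98.9273)=3.4720; B=V−Δ·S=-265.1228
Node (2,2) S=152.1254: V=(p*·9.4300+(1−p*)·162.4500)/1.24=35.3706; Δ=(9.4300−162.4500)/(202.3268−141.4766)=-2.5147; B=V−Δ·S=417.9206
Node (1,0) S=79.9800: V=(p*·104.2022+(1−p*)·38.4772)/1.24=72.1081; Δ=(104.2022−38.4772)/(106.3734−74.3814)=2.0544; B=V−Δ·S=-92.2044
Node (1,1) S=114.3800: V=(p*·35.3706+(1−p*)·104.2022)/1.24=41.0143; Δ=(35.3706−104.2022)/(152.1254−106.3734)=-1.5045; B=V−Δ·S=213.0934
Node (0,0) S=86.0000: V=(p*·41.0143+(1−p*)·72.1081)/1.24=38.7181; Δ=(41.0143−72.1081)/(114.3800−79.9800)=-0.9039; B=V−Δ·S=116.4527
As a check, the time-0 holding Δ(0,0)·S0 + B(0,0) comes to 38.7181 — exactly V0.

(0,0): Delta=-0.9039 Bond=116.4527
(1,0): Delta=2.0544 Bond=-92.2044
(1,1): Delta=-1.5045 Bond=213.0934
(2,0): Delta=-4.9283 Bond=405.0522
(2,1): Delta=3.4720 Bond=-265.1228
(2,2): Delta=-2.5147 Bond=417.9206
V0=38.7181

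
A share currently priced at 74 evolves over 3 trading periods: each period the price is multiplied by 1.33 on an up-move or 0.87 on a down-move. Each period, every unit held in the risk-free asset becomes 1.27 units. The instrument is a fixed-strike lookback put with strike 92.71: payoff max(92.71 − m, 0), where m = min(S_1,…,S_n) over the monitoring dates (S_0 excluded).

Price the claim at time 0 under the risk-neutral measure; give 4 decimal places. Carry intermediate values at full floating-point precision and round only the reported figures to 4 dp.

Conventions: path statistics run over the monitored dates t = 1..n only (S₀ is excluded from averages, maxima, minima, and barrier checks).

price = 2.3540

Under the martingale measure an up-move has probability p* = 0.8696; value the claim as the probability-weighted average of per-path payoffs, discounted 3 periods at R = 1.27.
Enumerate all 2^3 = 8 price paths (U = up ×1.33, D = down ×0.87); each path with k up-moves has probability p*^k·(1−p*)^(3−k).
DDD: m=48.7292, payoff=43.9808, prob=0.002219
UDD: m=74.4941, payoff=18.2159, prob=0.014794
DUD: m=64.3800, payoff=28.3300, prob=0.014794
UUD: m=98.4200, payoff=0.0000, prob=0.098627
DDU: m=56.0106, payoff=36.6994, prob=0.014794
UDU: m=85.6254, payoff=7.0846, prob=0.098627
DUU: m=64.3800, payoff=28.3300, prob=0.098627
UUU: m=98.4200, payoff=0.0000, prob=0.657516
Price = Σ prob·payoff / R^3 = 4.821990 / 2.048383 = 2.3540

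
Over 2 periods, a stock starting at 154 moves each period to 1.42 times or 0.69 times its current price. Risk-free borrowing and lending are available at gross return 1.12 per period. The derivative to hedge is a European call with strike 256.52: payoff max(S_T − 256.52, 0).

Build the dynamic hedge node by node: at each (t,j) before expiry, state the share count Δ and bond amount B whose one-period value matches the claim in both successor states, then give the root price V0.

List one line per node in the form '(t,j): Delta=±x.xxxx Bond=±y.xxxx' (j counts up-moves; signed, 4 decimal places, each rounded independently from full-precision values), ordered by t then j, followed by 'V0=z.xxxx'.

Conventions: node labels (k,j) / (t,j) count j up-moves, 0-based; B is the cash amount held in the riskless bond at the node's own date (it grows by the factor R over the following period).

Risk-neutral probability p* = (R−d)/(u−d) = (1.12−0.69)/(1.42−0.69) = 0.5890.
At maturity the claim pays: V(2,0)=0.0000, V(2,1)=0.0000, V(2,2)=54.0056
(1,0): S=106.2600. Δ = (V_up−V_dn)/(S_up−S_dn) = (0.0000−0.0000)/(150.8892−73.3194) = 0.0000. V = [p*·0.0000 + (1−p*)·0.0000]/1.12 = 0.0000. B = V − Δ·S = 0.0000.
(1,1): S=218.6800. Δ = (V_up−V_dn)/(S_up−S_dn) = (54.0056−0.0000)/(310.5256−150.8892) = 0.3383. V = [p*·54.0056 + (1−p*)·0.0000]/1.12 = 28.4031. B = V − Δ·S = -45.5771.
(0,0): S=154.0000. Δ = (V_up−V_dn)/(S_up−S_dn) = (28.4031−0.0000)/(218.6800−106.2600) = 0.2527. V = [p*·28.4031 + (1−p*)·0.0000]/1.12 = 14.9381. B = V − Δ·S = -23.9704.
As a check, the time-0 holding Δ(0,0)·S0 + B(0,0) comes to 14.9381 — exactly V0.

(0,0): Delta=0.2527 Bond=-23.9704
(1,0): Delta=0.0000 Bond=0.0000
(1,1): Delta=0.3383 Bond=-45.5771
V0=14.9381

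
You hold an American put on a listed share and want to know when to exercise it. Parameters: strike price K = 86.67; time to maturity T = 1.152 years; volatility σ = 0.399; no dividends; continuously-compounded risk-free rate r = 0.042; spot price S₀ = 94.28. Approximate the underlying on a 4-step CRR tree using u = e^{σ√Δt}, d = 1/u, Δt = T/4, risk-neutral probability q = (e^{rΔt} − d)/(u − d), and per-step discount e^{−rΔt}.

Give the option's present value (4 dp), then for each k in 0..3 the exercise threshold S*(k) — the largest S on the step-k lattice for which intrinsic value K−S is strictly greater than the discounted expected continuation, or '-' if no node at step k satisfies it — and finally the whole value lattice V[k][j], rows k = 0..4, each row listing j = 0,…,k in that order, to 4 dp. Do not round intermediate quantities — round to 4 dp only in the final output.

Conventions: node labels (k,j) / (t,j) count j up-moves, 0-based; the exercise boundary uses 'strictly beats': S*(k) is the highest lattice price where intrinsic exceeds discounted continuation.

price = 10.1370
boundary = - - - 49.5951
tree:
10.1370
16.3523 3.5237
25.3768 6.7918 0.0000
37.0749 13.0911 0.0000 0.0000
46.6345 25.2327 0.0000 0.0000 0.0000

params: Δt=0.28800 u=1.23878 d=0.80725 q=0.47487 e^(-rΔt)=0.98798
t_4 payoffs: 46.6345 25.2327 0.0000 0.0000 0.0000
t_3: node(3,0) S=49.5951 payoff=37.0749 vs cont=36.0329 → 37.0749 [stop]  node(3,1) S=76.1072 payoff=10.5628 vs cont=13.0911 → 13.0911 [wait]  node(3,2) S=116.7920 payoff=0.0000 vs cont=0.0000 → 0.0000 [wait]  node(3,3) S=179.2258 payoff=0.0000 vs cont=0.0000 → 0.0000 [wait]  ⇒ S*(3)=49.5951
t_2: node(2,0) S=61.4373 payoff=25.2327 vs cont=25.3768 → 25.3768 [wait]  node(2,1) S=94.2800 payoff=0.0000 vs cont=6.7918 → 6.7918 [wait]  node(2,2) S=144.6795 payoff=0.0000 vs cont=0.0000 → 0.0000 [wait]  ⇒ S*(2)=-
t_1: node(1,0) S=76.1072 payoff=10.5628 vs cont=16.3523 → 16.3523 [wait]  node(1,1) S=116.7920 payoff=0.0000 vs cont=3.5237 → 3.5237 [wait]  ⇒ S*(1)=-
t_0: node(0,0) S=94.2800 payoff=0.0000 vs cont=10.1370 → 10.1370 [wait]  ⇒ S*(0)=-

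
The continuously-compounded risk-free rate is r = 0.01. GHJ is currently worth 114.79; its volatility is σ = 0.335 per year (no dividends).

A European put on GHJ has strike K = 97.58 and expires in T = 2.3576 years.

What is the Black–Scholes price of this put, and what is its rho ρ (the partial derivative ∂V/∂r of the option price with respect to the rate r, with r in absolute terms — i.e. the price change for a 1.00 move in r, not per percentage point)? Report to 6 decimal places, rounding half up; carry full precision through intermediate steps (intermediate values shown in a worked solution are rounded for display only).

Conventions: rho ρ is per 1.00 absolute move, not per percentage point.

σ√T = 0.335·√2.3576 = 0.514375
d₁ = (ln(S/K) + (r+σ²/2)T) / (σ√T) = (ln(114.79/97.58) + (0.01+0.335²/2)·2.3576) / 0.514375 = (0.162432 + 0.155867) / 0.514375 = 0.618807
d₂ = d₁ − σ√T = 0.618807 − 0.514375 = 0.104432
e^{−rT} = 0.976700
N(−d₁) = 0.268022,  N(−d₂) = 0.458413
Put price V = K·e^{−rT}·N(−d₂) − S·N(−d₁) = 43.689717 − 30.766233 = 12.923483
ρ = −K·T·e^{−rT}·N(−d₂) = -103.002876

price = 12.923483
ρ = -103.002876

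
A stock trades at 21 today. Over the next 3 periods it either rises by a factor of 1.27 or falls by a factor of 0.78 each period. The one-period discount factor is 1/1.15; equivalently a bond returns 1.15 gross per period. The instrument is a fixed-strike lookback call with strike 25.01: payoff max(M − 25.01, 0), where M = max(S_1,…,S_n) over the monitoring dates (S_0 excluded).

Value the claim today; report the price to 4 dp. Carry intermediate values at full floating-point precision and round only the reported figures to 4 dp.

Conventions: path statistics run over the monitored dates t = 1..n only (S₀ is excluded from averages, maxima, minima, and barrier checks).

No-arbitrage gives p* = (R−d)/(u−d) = 0.7551: enumerate every path, weight its payoff by its p*-probability, and discount by R^3.
Enumerate all 2^3 = 8 price paths (U = up ×1.27, D = down ×0.78); each path with k up-moves has probability p*^k·(1−p*)^(3−k).
DDD: M=16.3800, payoff=0.0000, prob=0.014688
UDD: M=26.6700, payoff=1.6600, prob=0.045287
DUD: M=20.8026, payoff=0.0000, prob=0.045287
UUD: M=33.8709, payoff=8.8609, prob=0.139636
DDU: M=16.3800, payoff=0.0000, prob=0.045287
UDU: M=26.6700, payoff=1.6600, prob=0.139636
DUU: M=26.4193, payoff=1.4093, prob=0.139636
UUU: M=43.0160, payoff=18.0060, prob=0.430543
Price = Σ prob·payoff / R^3 = 9.493442 / 1.520875 = 6.2421

price = 6.2421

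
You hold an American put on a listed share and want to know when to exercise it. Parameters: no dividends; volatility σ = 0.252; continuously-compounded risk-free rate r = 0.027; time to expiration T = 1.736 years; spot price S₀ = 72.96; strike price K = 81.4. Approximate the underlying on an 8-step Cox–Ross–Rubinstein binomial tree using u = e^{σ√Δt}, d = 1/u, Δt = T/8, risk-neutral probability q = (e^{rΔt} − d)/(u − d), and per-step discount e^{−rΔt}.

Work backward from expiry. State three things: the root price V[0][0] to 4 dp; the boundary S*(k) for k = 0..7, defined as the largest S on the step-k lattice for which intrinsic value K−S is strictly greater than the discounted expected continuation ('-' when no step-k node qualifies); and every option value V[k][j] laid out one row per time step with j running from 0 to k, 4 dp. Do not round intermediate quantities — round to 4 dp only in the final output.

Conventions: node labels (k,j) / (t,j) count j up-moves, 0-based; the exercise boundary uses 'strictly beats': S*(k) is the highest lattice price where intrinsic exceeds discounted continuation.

Δt=0.21700, u=1.12456, d=0.88924, q=0.49566, disc=e^(-rΔt)=0.99416
k=8 terminal: V=max(K-S,0) → 52.8747 45.3260 35.7797 23.7072 8.4400 0.0000 0.0000 0.0000 0.0000
k=7: j=0 S=32.0784 intr=49.3216 cont=48.8461 V=49.3216[EX]; j=1 S=40.5673 intr=40.8327 cont=40.3572 V=40.8327[EX]; j=2 S=51.3026 intr=30.0974 cont=29.6218 V=30.0974[EX]; j=3 S=64.8788 intr=16.5212 cont=16.0456 V=16.5212[EX]; j=4 S=82.0477 intr=0.0000 cont=4.2318 V=4.2318[hold]; j=5 S=103.7600 intr=0.0000 cont=0.0000 V=0.0000[hold]; j=6 S=131.2180 intr=0.0000 cont=0.0000 V=0.0000[hold]; j=7 S=165.9423 intr=0.0000 cont=0.0000 V=0.0000[hold]  S*(7)=64.8788
k=6: j=0 S=36.0740 intr=45.3260 cont=44.8505 V=45.3260[EX]; j=1 S=45.6203 intr=35.7797 cont=35.3042 V=35.7797[EX]; j=2 S=57.6928 intr=23.7072 cont=23.2317 V=23.7072[EX]; j=3 S=72.9600 intr=8.4400 cont=10.3689 V=10.3689[hold]; j=4 S=92.2674 intr=0.0000 cont=2.1218 V=2.1218[hold]; j=5 S=116.6841 intr=0.0000 cont=0.0000 V=0.0000[hold]; j=6 S=147.5623 intr=0.0000 cont=0.0000 V=0.0000[hold]  S*(6)=57.6928
k=5: j=0 S=40.5673 intr=40.8327 cont=40.3572 V=40.8327[EX]; j=1 S=51.3026 intr=30.0974 cont=29.6218 V=30.0974[EX]; j=2 S=64.8788 intr=16.5212 cont=16.9961 V=16.9961[hold]; j=3 S=82.0477 intr=0.0000 cont=6.2445 V=6.2445[hold]; j=4 S=103.7600 intr=0.0000 cont=1.0639 V=1.0639[hold]; j=5 S=131.2180 intr=0.0000 cont=0.0000 V=0.0000[hold]  S*(5)=51.3026
k=4: j=0 S=45.6203 intr=35.7797 cont=35.3042 V=35.7797[EX]; j=1 S=57.6928 intr=23.7072 cont=23.4658 V=23.7072[EX]; j=2 S=72.9600 intr=8.4400 cont=11.5988 V=11.5988[hold]; j=3 S=92.2674 intr=0.0000 cont=3.6552 V=3.6552[hold]; j=4 S=116.6841 intr=0.0000 cont=0.5334 V=0.5334[hold]  S*(4)=57.6928
k=3: j=0 S=51.3026 intr=30.0974 cont=29.6218 V=30.0974[EX]; j=1 S=64.8788 intr=16.5212 cont=17.6022 V=17.6022[hold]; j=2 S=82.0477 intr=0.0000 cont=7.6168 V=7.6168[hold]; j=3 S=103.7600 intr=0.0000 cont=2.0955 V=2.0955[hold]  S*(3)=51.3026
k=2: j=0 S=57.6928 intr=23.7072 cont=23.7644 V=23.7644[hold]; j=1 S=72.9600 intr=8.4400 cont=12.5789 V=12.5789[hold]; j=2 S=92.2674 intr=0.0000 cont=4.8516 V=4.8516[hold]  S*(2)=-
k=1: j=0 S=64.8788 intr=16.5212 cont=18.1138 V=18.1138[hold]; j=1 S=82.0477 intr=0.0000 cont=8.6977 V=8.6977[hold]  S*(1)=-
k=0: j=0 S=72.9600 intr=8.4400 cont=13.3681 V=13.3681[hold]  S*(0)=-

price = 13.3681
boundary = - - - 51.3026 57.6928 51.3026 57.6928 64.8788
tree:
13.3681
18.1138 8.6977
23.7644 12.5789 4.8516
30.0974 17.6022 7.6168 2.0955
35.7797 23.7072 11.5988 3.6552 0.5334
40.8327 30.0974 16.9961 6.2445 1.0639 0.0000
45.3260 35.7797 23.7072 10.3689 2.1218 0.0000 0.0000
49.3216 40.8327 30.0974 16.5212 4.2318 0.0000 0.0000 0.0000
52.8747 45.3260 35.7797 23.7072 8.4400 0.0000 0.0000 0.0000 0.0000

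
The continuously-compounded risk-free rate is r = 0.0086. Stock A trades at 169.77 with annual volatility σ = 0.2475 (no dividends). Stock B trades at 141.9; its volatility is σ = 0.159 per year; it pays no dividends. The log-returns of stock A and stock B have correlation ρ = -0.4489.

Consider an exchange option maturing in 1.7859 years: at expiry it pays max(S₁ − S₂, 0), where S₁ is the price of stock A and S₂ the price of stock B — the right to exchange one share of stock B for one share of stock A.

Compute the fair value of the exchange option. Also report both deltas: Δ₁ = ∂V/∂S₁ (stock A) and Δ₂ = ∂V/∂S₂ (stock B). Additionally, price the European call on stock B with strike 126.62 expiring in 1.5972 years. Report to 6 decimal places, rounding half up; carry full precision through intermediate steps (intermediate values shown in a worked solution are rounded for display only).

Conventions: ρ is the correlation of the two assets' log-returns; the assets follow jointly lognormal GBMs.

exchange price = 44.730398
Δ1 = 0.731594
Δ2 = -0.560059
price(stock B call K=126.62) = 21.253980

σ_eff = √(σ₁² + σ₂² − 2ρσ₁σ₂) = √(0.2475² + 0.159² − 2·-0.4489·0.2475·0.159) = 0.349096
d₁ = (ln(S₁/S₂) + (q₂ − q₁ + σ_eff²/2)T) / (σ_eff√T) = (ln(169.77/141.9) + (0.0 − 0.0 + 0.060934)·1.7859) / 0.466523 = 0.617641
d₂ = d₁ − σ_eff√T = 0.617641 − 0.466523 = 0.151118
N(d₁) = 0.731594,  N(d₂) = 0.560059
V = S₁·e^{−q₁T}·N(d₁) − S₂·e^{−q₂T}·N(d₂) = 124.202722 − 79.472324 = 44.730398
Δ₁ = e^{−q₁T}·N(d₁) = 0.731594;  Δ₂ = −e^{−q₂T}·N(d₂) = -0.560059
[vanilla: stock B call K=126.62]
σ√T = 0.159·√1.5972 = 0.200945
d₁ = (ln(S/K) + (r+σ²/2)T) / (σ√T) = (ln(141.9/126.62) + (0.0086+0.159²/2)·1.5972) / 0.200945 = (0.113932 + 0.033925) / 0.200945 = 0.735811
d₂ = d₁ − σ√T = 0.735811 − 0.200945 = 0.534866
e^{−rT} = 0.986358
N(d₁) = 0.769077,  N(d₂) = 0.703629
price = S·N(d₁) − K·e^{−rT}·N(d₂) = 109.132054 − 87.878074 = 21.253980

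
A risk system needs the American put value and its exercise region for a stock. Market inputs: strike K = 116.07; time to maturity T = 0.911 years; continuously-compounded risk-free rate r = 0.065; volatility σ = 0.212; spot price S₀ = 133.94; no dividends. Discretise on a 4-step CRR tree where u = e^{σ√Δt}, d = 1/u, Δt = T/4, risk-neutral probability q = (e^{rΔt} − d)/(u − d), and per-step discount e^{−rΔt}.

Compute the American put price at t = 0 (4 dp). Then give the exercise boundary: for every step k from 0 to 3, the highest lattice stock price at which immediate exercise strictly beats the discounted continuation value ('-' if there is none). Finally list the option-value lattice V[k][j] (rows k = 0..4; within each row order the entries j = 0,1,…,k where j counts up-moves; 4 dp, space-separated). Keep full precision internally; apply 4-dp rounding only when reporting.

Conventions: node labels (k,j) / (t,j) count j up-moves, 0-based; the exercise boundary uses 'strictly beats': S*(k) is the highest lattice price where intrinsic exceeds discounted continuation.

Δt=0.22775  u=1.10647  d=0.90378  q=0.54831  discount=0.98531
step 4 (expiry): payoffs max(K−S,0) = 26.7076 6.6662 0.0000 0.0000 0.0000
step 3: (k=3,j=0): S=98.8766, K−S=17.1934, hold=15.4878 ⇒ V=17.1934 exercise | (k=3,j=1): S=121.0518, K−S=0.0000, hold=2.9668 ⇒ V=2.9668 continue | (k=3,j=2): S=148.2003, K−S=0.0000, hold=0.0000 ⇒ V=0.0000 continue | (k=3,j=3): S=181.4375, K−S=0.0000, hold=0.0000 ⇒ V=0.0000 continue  boundary S*=98.8766
step 2: (k=2,j=0): S=109.4038, K−S=6.6662, hold=9.2548 ⇒ V=9.2548 continue | (k=2,j=1): S=133.9400, K−S=0.0000, hold=1.3204 ⇒ V=1.3204 continue | (k=2,j=2): S=163.9790, K−S=0.0000, hold=0.0000 ⇒ V=0.0000 continue  boundary S*=-
step 1: (k=1,j=0): S=121.0518, K−S=0.0000, hold=4.8323 ⇒ V=4.8323 continue | (k=1,j=1): S=148.2003, K−S=0.0000, hold=0.5877 ⇒ V=0.5877 continue  boundary S*=-
step 0: (k=0,j=0): S=133.9400, K−S=0.0000, hold=2.4681 ⇒ V=2.4681 continue  boundary S*=-

price = 2.4681
boundary = - - - 98.8766
tree:
2.4681
4.8323 0.5877
9.2548 1.3204 0.0000
17.1934 2.9668 0.0000 0.0000
26.7076 6.6662 0.0000 0.0000 0.0000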